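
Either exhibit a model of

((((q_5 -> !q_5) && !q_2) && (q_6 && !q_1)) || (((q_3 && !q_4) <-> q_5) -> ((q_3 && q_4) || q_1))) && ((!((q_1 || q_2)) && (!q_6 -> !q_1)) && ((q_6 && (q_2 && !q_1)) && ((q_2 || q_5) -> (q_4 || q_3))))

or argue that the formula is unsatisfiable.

Unsatisfiable — no assignment works.

Case q_2 = True: the conjunct !((q_1 || q_2)) becomes !((q_1 || True)) = False.
Case q_2 = False: the conjunct q_2 is False.
Both cases fail — unsatisfiable.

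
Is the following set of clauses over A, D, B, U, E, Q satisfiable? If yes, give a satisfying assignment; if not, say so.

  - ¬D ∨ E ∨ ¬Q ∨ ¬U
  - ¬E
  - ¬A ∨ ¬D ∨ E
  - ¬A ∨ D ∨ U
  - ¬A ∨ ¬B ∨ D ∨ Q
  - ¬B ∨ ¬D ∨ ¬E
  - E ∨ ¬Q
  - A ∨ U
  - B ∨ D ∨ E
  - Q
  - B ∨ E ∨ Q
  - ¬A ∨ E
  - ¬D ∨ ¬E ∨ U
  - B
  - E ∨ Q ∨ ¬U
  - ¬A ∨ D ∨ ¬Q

Unsatisfiable — no assignment works.

Case E = True:
  Clause (¬E) is falsified — contradiction.
Case E = False:
  (E ∨ ¬Q) forces Q = False.
  Clause (Q) is falsified — contradiction.
Both cases fail, so the formula is unsatisfiable.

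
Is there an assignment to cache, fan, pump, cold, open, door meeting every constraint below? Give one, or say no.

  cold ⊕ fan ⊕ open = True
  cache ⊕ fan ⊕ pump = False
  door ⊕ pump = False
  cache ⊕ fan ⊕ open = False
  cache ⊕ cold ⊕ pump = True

cache = True, fan = True, pump = False, cold = False, open = False, door = False

cold ⊕ fan ⊕ open = F ⊕ T ⊕ F = True ✓
cache ⊕ fan ⊕ pump = T ⊕ T ⊕ F = False ✓
door ⊕ pump = F ⊕ F = False ✓
cache ⊕ fan ⊕ open = T ⊕ T ⊕ F = False ✓
cache ⊕ cold ⊕ pump = T ⊕ F ⊕ F = True ✓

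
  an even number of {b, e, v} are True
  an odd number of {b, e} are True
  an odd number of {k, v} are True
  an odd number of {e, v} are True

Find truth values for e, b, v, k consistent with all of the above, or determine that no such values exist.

e: False, b: True, v: True, k: False

{b, e, v}: 2 true → even ✓
{b, e}: 1 true → odd ✓
{k, v}: 1 true → odd ✓
{e, v}: 1 true → odd ✓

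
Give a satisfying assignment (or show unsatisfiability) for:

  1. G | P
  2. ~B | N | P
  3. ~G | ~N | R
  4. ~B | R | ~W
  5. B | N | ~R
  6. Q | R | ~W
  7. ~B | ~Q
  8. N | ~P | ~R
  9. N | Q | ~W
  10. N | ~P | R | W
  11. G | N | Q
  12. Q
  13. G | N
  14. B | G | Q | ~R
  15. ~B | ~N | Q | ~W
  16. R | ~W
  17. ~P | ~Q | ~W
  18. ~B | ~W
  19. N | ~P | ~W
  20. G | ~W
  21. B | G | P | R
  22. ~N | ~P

N = False, R = False, W = False, P = False, G = True, B = False, Q = True

Unit clause (Q) forces Q = True.
In (~B | ~Q) only ~B is left, so B = False.
Set N = False.
  then (B | N | ~R) forces R = False.
  then (G | N) forces G = True.
  then (R | ~W) forces W = False.
  then (N | ~P | R | W) forces P = False.
All clauses satisfied.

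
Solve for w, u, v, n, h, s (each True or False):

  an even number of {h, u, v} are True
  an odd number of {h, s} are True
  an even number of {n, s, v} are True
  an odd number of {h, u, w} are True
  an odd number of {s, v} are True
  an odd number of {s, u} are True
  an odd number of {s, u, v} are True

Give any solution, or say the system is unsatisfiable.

w=T; u=F; v=F; n=T; h=F; s=T

{h, u, v}: 0 true → even ✓
{h, s}: 1 true → odd ✓
{n, s, v}: 2 true → even ✓
{h, u, w}: 1 true → odd ✓
{s, v}: 1 true → odd ✓
{s, u}: 1 true → odd ✓
{s, u, v}: 1 true → odd ✓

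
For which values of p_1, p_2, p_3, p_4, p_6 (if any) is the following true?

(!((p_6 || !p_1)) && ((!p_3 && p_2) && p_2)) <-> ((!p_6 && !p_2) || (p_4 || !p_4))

p_1 = True; p_2 = True; p_3 = False; p_4 = True; p_6 = False

  (!((p_6 || !p_1)) && ((!p_3 && p_2) && p_2)) <-> ((!p_6 && !p_2) || (p_4 || !p_4)) = True
    !((p_6 || !p_1)) && ((!p_3 && p_2) && p_2) = True
      !((p_6 || !p_1)) = True
        p_6 || !p_1 = False
          !p_1 = False
      (!p_3 && p_2) && p_2 = True
        !p_3 && p_2 = True
          !p_3 = True
    (!p_6 && !p_2) || (p_4 || !p_4) = True
      !p_6 && !p_2 = False
        !p_6 = True
        !p_2 = False
      p_4 || !p_4 = True
        !p_4 = False
The formula evaluates to True.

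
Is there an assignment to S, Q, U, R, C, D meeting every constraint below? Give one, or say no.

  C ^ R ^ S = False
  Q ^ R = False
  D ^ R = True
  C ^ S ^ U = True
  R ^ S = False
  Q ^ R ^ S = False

S=F; Q=F; U=T; R=F; C=F; D=T

C ^ R ^ S = F ^ F ^ F = False ✓
Q ^ R = F ^ F = False ✓
D ^ R = T ^ F = True ✓
C ^ S ^ U = F ^ F ^ T = True ✓
R ^ S = F ^ F = False ✓
Q ^ R ^ S = F ^ F ^ F = False ✓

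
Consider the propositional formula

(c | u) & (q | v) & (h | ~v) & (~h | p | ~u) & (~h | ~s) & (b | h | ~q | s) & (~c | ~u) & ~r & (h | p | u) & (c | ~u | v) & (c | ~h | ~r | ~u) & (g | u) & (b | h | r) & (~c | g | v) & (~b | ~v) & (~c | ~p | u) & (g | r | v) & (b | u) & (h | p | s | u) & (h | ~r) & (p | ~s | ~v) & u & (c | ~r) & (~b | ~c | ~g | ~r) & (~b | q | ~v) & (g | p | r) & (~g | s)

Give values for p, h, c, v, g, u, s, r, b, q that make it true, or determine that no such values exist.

p: True, h: True, c: False, v: True, g: False, u: True, s: False, r: False, b: False, q: True

Unit clause (~r) forces r = False.
Unit clause (u) forces u = True.
In (~c | ~u) only ~c is left, so c = False.
In (c | ~u | v) only v is left, so v = True.
In (~b | ~v) only ~b is left, so b = False.
In (h | ~v) only h is left, so h = True.
In (~h | p | ~u) only p is left, so p = True.
In (~h | ~s) only ~s is left, so s = False.
In (~g | s) only ~g is left, so g = False.
Set q = True.
All clauses satisfied.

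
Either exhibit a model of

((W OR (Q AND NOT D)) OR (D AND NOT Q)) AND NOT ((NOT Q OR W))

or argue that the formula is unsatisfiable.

D = False, W = False, Q = True

  (W OR (Q AND NOT D)) OR (D AND NOT Q) = True
    W OR (Q AND NOT D) = True
      Q AND NOT D = True
        NOT D = True
    D AND NOT Q = False
      NOT Q = False
  NOT ((NOT Q OR W)) = True
    NOT Q OR W = False
      NOT Q = False
Both conjuncts True, so the formula holds.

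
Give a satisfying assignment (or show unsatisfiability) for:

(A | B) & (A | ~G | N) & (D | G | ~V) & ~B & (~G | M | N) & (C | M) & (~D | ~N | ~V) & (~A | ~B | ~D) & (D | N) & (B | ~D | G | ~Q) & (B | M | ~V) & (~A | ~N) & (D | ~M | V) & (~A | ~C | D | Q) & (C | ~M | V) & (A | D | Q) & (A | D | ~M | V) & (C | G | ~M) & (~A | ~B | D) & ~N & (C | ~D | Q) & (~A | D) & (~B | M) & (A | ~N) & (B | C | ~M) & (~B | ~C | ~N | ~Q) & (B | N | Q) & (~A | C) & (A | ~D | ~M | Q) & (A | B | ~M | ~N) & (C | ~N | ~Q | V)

Unit clause (~B) forces B = False.
Unit clause (~N) forces N = False.
In (B | N | Q) only Q is left, so Q = True.
In (A | B) only A is left, so A = True.
In (D | N) only D is left, so D = True.
In (B | ~D | G | ~Q) only G is left, so G = True.
In (~A | C) only C is left, so C = True.
In (~G | M | N) only M is left, so M = True.
Set V = False.
All clauses satisfied.

V: False, Q: True, A: True, G: True, N: False, C: True, D: True, B: False, M: True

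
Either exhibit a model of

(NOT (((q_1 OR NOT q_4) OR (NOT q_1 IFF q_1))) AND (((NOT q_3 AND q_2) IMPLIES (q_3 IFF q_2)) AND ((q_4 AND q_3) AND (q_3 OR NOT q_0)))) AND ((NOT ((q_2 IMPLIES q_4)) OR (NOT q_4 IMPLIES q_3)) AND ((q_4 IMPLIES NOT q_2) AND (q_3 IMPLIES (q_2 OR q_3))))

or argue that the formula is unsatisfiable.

q_0 = False, q_1 = False, q_2 = False, q_3 = True, q_4 = True

  NOT (((q_1 OR NOT q_4) OR (NOT q_1 IFF q_1))) AND (((NOT q_3 AND q_2) IMPLIES (q_3 IFF q_2)) AND ((q_4 AND q_3) AND (q_3 OR NOT q_0))) = True
    NOT (((q_1 OR NOT q_4) OR (NOT q_1 IFF q_1))) = True
      (q_1 OR NOT q_4) OR (NOT q_1 IFF q_1) = False
        q_1 OR NOT q_4 = False
          NOT q_4 = False
        NOT q_1 IFF q_1 = False
          NOT q_1 = True
    ((NOT q_3 AND q_2) IMPLIES (q_3 IFF q_2)) AND ((q_4 AND q_3) AND (q_3 OR NOT q_0)) = True
      (NOT q_3 AND q_2) IMPLIES (q_3 IFF q_2) = True
        NOT q_3 AND q_2 = False
          NOT q_3 = False
        q_3 IFF q_2 = False
      (q_4 AND q_3) AND (q_3 OR NOT q_0) = True
        q_4 AND q_3 = True
        q_3 OR NOT q_0 = True
          NOT q_0 = True
  (NOT ((q_2 IMPLIES q_4)) OR (NOT q_4 IMPLIES q_3)) AND ((q_4 IMPLIES NOT q_2) AND (q_3 IMPLIES (q_2 OR q_3))) = True
    NOT ((q_2 IMPLIES q_4)) OR (NOT q_4 IMPLIES q_3) = True
      NOT ((q_2 IMPLIES q_4)) = False
        q_2 IMPLIES q_4 = True
      NOT q_4 IMPLIES q_3 = True
        NOT q_4 = False
    (q_4 IMPLIES NOT q_2) AND (q_3 IMPLIES (q_2 OR q_3)) = True
      q_4 IMPLIES NOT q_2 = True
        NOT q_2 = True
      q_3 IMPLIES (q_2 OR q_3) = True
        q_2 OR q_3 = True
Both conjuncts True, so the formula holds.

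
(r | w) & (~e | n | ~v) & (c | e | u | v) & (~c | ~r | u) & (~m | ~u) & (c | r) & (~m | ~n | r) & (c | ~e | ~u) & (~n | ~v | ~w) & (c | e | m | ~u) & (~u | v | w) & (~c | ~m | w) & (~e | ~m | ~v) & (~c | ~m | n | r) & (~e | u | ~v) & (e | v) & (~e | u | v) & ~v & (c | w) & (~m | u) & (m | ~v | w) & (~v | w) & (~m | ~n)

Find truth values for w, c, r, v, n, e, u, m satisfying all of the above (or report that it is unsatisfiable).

w = True; c = True; r = True; v = False; n = False; e = True; u = True; m = False

Unit clause (~v) forces v = False.
In (e | v) only e is left, so e = True.
In (~e | u | v) only u is left, so u = True.
In (~m | ~u) only ~m is left, so m = False.
In (c | ~e | ~u) only c is left, so c = True.
In (~u | v | w) only w is left, so w = True.
Set r = True.
Set n = False.
All clauses satisfied.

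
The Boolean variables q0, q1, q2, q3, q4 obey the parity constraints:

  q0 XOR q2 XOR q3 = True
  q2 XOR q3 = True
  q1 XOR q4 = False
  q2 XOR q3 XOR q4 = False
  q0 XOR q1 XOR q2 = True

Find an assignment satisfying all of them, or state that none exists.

q0=F, q1=T, q2=F, q3=T, q4=T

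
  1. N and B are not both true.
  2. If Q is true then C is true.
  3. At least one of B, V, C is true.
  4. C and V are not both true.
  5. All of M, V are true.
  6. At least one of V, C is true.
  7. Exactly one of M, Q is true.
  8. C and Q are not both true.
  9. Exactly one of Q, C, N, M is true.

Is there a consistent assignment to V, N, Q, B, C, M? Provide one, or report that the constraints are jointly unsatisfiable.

V = True, N = False, Q = False, B = False, C = False, M = True

  (1) N=F, B=F — not both ✓
  (2) Q=F ⇒ C: vacuous ✓
  (3) {B, V, C}: 1 true — at least one ✓
  (4) C=F, V=T — not both ✓
  (5) {M, V}: all 2 true ✓
  (6) {V, C}: 1 true — at least one ✓
  (7) {M, Q}: 1 true — exactly one ✓
  (8) C=F, Q=F — not both ✓
  (9) {Q, C, N, M}: 1 true — exactly one ✓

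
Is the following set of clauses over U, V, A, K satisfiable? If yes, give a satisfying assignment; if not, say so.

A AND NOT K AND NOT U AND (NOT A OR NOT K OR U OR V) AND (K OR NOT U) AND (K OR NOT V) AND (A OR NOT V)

U: False, V: False, A: True, K: False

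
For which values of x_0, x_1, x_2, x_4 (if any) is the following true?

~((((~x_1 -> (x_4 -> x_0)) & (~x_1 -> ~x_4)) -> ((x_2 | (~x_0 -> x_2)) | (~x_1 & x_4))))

x_0 = False; x_1 = True; x_2 = False; x_4 = False

  ~((((~x_1 -> (x_4 -> x_0)) & (~x_1 -> ~x_4)) -> ((x_2 | (~x_0 -> x_2)) | (~x_1 & x_4)))) = True
    ((~x_1 -> (x_4 -> x_0)) & (~x_1 -> ~x_4)) -> ((x_2 | (~x_0 -> x_2)) | (~x_1 & x_4)) = False
      (~x_1 -> (x_4 -> x_0)) & (~x_1 -> ~x_4) = True
        ~x_1 -> (x_4 -> x_0) = True
          ~x_1 = False
          x_4 -> x_0 = True
        ~x_1 -> ~x_4 = True
          ~x_1 = False
          ~x_4 = True
      (x_2 | (~x_0 -> x_2)) | (~x_1 & x_4) = False
        x_2 | (~x_0 -> x_2) = False
          ~x_0 -> x_2 = False
            ~x_0 = True
        ~x_1 & x_4 = False
          ~x_1 = False
The formula evaluates to True.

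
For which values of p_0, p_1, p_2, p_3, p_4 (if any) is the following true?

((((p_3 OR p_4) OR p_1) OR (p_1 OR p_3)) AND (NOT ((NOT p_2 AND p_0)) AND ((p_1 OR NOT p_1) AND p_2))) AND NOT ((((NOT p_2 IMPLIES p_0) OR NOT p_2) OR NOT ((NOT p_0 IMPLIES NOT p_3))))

The conjunct NOT ((((NOT p_2 IMPLIES p_0) OR NOT p_2) OR NOT ((NOT p_0 IMPLIES NOT p_3)))) is unsatisfiable on its own:
  p_0=F, p_2=F, p_3=F: evaluates to False.
  p_0=F, p_2=F, p_3=T: evaluates to False.
  p_0=F, p_2=T, p_3=F: evaluates to False.
  p_0=F, p_2=T, p_3=T: evaluates to False.
  p_0=T, p_2=F, p_3=F: evaluates to False.
  p_0=T, p_2=F, p_3=T: evaluates to False.
  p_0=T, p_2=T, p_3=F: evaluates to False.
  p_0=T, p_2=T, p_3=T: evaluates to False.
So the whole conjunction is unsatisfiable.

The formula is unsatisfiable.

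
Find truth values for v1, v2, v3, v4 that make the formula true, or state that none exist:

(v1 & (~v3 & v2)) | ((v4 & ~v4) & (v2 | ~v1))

v1=T, v2=T, v3=F, v4=T

  (v1 & (~v3 & v2)) | ((v4 & ~v4) & (v2 | ~v1)) = True
    v1 & (~v3 & v2) = True
      ~v3 & v2 = True
        ~v3 = True
    (v4 & ~v4) & (v2 | ~v1) = False
      v4 & ~v4 = False
        ~v4 = False
      v2 | ~v1 = True
        ~v1 = False
The formula evaluates to True.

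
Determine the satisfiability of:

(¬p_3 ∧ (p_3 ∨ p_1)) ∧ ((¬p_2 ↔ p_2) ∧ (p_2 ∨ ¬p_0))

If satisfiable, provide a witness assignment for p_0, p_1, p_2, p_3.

The formula is unsatisfiable.

The conjunct ¬p_2 ↔ p_2 is unsatisfiable on its own:
  p_2=F: evaluates to False.
  p_2=T: evaluates to False.
So the whole conjunction is unsatisfiable.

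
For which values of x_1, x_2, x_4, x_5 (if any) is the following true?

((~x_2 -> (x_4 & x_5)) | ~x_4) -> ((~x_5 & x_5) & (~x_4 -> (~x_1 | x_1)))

x_1: True; x_2: False; x_4: True; x_5: False

  ((~x_2 -> (x_4 & x_5)) | ~x_4) -> ((~x_5 & x_5) & (~x_4 -> (~x_1 | x_1))) = True
    (~x_2 -> (x_4 & x_5)) | ~x_4 = False
      ~x_2 -> (x_4 & x_5) = False
        ~x_2 = True
        x_4 & x_5 = False
      ~x_4 = False
    (~x_5 & x_5) & (~x_4 -> (~x_1 | x_1)) = False
      ~x_5 & x_5 = False
        ~x_5 = True
      ~x_4 -> (~x_1 | x_1) = True
        ~x_4 = False
        ~x_1 | x_1 = True
          ~x_1 = False
The formula evaluates to True.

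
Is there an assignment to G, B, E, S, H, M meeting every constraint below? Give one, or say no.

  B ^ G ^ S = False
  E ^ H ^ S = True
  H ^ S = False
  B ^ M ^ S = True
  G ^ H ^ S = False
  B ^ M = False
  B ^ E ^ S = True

G: False; B: True; E: True; S: True; H: True; M: True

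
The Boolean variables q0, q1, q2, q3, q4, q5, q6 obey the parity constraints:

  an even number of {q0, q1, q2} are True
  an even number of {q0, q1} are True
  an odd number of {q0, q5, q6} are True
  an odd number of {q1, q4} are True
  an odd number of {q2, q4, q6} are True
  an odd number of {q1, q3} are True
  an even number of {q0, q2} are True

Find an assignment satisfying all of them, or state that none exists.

q0: False, q1: False, q2: False, q3: True, q4: True, q5: True, q6: False

{q0, q1, q2}: 0 true → even ✓
{q0, q1}: 0 true → even ✓
{q0, q5, q6}: 1 true → odd ✓
{q1, q4}: 1 true → odd ✓
{q2, q4, q6}: 1 true → odd ✓
{q1, q3}: 1 true → odd ✓
{q0, q2}: 0 true → even ✓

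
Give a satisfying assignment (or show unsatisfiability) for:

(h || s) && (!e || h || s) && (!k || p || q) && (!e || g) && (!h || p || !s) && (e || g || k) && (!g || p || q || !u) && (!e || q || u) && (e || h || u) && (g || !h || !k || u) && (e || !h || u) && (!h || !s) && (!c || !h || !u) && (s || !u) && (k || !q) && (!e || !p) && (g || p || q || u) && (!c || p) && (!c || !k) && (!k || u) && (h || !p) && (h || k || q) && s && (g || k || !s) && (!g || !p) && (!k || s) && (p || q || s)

Unit clause (s) forces s = True.
In (!h || !s) only !h is left, so h = False.
In (h || !p) only !p is left, so p = False.
In (!c || p) only !c is left, so c = False.
Try q = False:
  (!k || p || q) forces k = False.
  clause (h || k || q) is falsified — backtrack.
So q = True.
  then (k || !q) forces k = True.
  then (!k || u) forces u = True.
Set g = True.
Set e = False.
All clauses satisfied.

q: True; u: True; h: False; s: True; g: True; c: False; p: False; e: False; k: True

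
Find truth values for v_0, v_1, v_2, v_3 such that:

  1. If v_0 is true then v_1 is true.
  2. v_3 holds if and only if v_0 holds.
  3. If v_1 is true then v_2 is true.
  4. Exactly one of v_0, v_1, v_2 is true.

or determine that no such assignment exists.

v_0 = False, v_1 = False, v_2 = True, v_3 = False

  (1) v_0=F ⇒ v_1: vacuous ✓
  (2) v_3=F, v_0=F — same ✓
  (3) v_1=F ⇒ v_2: vacuous ✓
  (4) {v_0, v_1, v_2}: 1 true — exactly one ✓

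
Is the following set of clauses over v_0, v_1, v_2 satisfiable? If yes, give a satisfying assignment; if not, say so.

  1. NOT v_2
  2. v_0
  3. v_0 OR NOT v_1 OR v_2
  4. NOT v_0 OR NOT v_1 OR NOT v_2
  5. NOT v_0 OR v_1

v_0=T; v_1=T; v_2=F

Unit clause (NOT v_2) forces v_2 = False.
Unit clause (v_0) forces v_0 = True.
In (NOT v_0 OR v_1) only v_1 is left, so v_1 = True.
Check each clause:
  (NOT v_2): NOT v_2 holds.
  (v_0): v_0 holds.
  (v_0 OR NOT v_1 OR v_2): v_0 holds.
  (NOT v_0 OR NOT v_1 OR NOT v_2): NOT v_2 holds.
  (NOT v_0 OR v_1): v_1 holds.
All clauses satisfied.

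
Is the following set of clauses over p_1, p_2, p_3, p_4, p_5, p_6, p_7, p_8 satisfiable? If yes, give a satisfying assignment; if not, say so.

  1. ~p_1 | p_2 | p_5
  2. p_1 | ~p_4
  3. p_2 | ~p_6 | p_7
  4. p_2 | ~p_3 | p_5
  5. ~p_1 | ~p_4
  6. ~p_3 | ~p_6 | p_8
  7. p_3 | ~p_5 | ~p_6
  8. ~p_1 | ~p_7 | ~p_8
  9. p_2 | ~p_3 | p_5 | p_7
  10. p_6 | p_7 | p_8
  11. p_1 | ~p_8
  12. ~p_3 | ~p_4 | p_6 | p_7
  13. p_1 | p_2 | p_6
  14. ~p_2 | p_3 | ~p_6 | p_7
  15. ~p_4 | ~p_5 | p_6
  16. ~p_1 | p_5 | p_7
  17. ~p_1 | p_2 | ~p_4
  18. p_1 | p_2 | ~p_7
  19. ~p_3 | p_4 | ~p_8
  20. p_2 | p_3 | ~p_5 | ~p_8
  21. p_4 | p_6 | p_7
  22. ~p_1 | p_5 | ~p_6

p_1 = True, p_2 = False, p_3 = True, p_4 = False, p_5 = True, p_6 = False, p_7 = True, p_8 = False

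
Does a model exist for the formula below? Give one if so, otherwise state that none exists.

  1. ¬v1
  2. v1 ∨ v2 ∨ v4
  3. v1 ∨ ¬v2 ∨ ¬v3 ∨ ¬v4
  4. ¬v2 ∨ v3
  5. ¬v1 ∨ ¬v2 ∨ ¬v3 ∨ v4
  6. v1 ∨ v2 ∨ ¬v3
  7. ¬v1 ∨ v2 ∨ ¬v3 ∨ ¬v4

v1=F, v2=F, v3=F, v4=T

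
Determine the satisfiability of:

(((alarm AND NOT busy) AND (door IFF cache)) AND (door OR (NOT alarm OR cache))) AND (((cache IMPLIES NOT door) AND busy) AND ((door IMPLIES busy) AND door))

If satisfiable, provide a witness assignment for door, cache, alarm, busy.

UNSATISFIABLE

Case busy = True: the conjunct NOT busy is False.
Case busy = False: the conjunct busy is False.
Both cases fail — unsatisfiable.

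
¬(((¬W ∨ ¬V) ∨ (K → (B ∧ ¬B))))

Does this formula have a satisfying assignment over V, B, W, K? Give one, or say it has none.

V: True, B: False, W: True, K: True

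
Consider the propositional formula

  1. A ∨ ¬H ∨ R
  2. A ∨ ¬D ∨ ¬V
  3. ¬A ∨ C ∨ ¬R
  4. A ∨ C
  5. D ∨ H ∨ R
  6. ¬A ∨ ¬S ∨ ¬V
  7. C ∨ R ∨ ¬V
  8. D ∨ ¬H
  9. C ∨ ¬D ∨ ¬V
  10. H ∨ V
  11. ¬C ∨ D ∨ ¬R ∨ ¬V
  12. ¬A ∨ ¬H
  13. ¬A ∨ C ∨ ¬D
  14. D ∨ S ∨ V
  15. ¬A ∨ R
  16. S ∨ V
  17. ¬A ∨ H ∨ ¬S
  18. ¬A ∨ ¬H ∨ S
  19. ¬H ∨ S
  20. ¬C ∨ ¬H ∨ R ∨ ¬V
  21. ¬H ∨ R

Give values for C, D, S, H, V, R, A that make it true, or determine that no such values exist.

Try C = False:
  (A ∨ C) forces A = True.
  (¬A ∨ C ∨ ¬R) forces R = False.
  clause (¬A ∨ R) is falsified — backtrack.
So C = True.
Set D = True.
Set S = True.
Set H = True.
  then (¬A ∨ ¬H) forces A = False.
  then (¬H ∨ R) forces R = True.
  then (A ∨ ¬D ∨ ¬V) forces V = False.
All clauses satisfied.

C=T, D=T, S=T, H=T, V=F, R=T, A=F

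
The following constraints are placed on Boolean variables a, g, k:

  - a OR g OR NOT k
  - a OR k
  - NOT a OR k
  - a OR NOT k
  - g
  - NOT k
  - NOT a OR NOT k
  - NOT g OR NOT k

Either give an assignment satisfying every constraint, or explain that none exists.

Case k = True:
  Clause (NOT k) is falsified — contradiction.
Case k = False:
  (a OR k) forces a = True.
  Clause (NOT a OR k) is falsified — contradiction.
Both cases fail, so the formula is unsatisfiable.

Unsatisfiable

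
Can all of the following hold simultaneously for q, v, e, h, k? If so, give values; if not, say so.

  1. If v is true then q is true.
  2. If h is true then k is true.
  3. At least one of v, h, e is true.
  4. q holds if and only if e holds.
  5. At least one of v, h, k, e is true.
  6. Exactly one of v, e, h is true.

q = False; v = False; e = False; h = True; k = True

  (1) v=F ⇒ q: vacuous ✓
  (2) h=T ⇒ k: T ✓
  (3) {v, h, e}: 1 true — at least one ✓
  (4) q=F, e=F — same ✓
  (5) {v, h, k, e}: 2 true — at least one ✓
  (6) {v, e, h}: 1 true — exactly one ✓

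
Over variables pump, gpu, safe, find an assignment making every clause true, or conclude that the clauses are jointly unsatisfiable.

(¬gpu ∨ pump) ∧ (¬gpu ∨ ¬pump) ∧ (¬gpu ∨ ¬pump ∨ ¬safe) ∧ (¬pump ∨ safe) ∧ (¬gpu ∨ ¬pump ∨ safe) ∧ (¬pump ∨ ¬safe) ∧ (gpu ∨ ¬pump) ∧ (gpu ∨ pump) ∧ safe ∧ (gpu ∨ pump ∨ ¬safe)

Case pump = True:
  (¬gpu ∨ ¬pump) forces gpu = False.
  Clause (gpu ∨ ¬pump) is falsified — contradiction.
Case pump = False:
  (¬gpu ∨ pump) forces gpu = False.
  Clause (gpu ∨ pump) is falsified — contradiction.
Both cases fail, so the formula is unsatisfiable.

Unsatisfiable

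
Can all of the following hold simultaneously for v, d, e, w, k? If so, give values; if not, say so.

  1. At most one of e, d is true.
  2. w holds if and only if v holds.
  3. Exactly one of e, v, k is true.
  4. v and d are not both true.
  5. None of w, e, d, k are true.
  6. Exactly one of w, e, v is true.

Unsatisfiable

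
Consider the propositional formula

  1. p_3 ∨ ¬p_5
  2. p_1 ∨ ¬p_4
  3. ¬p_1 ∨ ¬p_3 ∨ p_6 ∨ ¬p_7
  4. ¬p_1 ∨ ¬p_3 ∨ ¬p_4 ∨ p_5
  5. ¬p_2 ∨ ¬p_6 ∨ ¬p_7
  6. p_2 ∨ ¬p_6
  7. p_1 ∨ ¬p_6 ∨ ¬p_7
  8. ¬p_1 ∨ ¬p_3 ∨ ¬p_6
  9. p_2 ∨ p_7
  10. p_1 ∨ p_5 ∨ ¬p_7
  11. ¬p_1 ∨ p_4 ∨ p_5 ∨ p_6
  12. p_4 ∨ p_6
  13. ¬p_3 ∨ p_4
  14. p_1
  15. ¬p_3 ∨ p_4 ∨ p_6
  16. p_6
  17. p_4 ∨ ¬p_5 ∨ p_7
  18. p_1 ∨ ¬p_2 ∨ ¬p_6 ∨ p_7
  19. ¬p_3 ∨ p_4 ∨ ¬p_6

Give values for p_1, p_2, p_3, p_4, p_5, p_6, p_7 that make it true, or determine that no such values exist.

Unit clause (p_1) forces p_1 = True.
Unit clause (p_6) forces p_6 = True.
In (p_2 ∨ ¬p_6) only p_2 is left, so p_2 = True.
In (¬p_1 ∨ ¬p_3 ∨ ¬p_6) only ¬p_3 is left, so p_3 = False.
In (p_3 ∨ ¬p_5) only ¬p_5 is left, so p_5 = False.
In (¬p_2 ∨ ¬p_6 ∨ ¬p_7) only ¬p_7 is left, so p_7 = False.
Set p_4 = False.
All clauses satisfied.

p_1=T; p_2=T; p_3=F; p_4=F; p_5=F; p_6=T; p_7=F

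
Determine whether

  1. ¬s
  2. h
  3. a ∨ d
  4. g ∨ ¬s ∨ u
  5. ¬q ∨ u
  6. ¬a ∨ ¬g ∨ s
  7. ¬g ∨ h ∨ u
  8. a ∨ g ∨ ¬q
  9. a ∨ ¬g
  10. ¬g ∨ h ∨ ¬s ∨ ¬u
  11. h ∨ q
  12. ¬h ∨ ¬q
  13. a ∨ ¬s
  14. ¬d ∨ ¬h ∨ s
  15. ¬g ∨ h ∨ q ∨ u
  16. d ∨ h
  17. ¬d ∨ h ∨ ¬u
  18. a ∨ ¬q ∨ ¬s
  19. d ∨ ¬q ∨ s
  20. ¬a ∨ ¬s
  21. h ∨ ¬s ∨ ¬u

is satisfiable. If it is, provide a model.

s = False, g = False, a = True, u = True, q = False, d = False, h = True

Unit clause (¬s) forces s = False.
Unit clause (h) forces h = True.
In (¬h ∨ ¬q) only ¬q is left, so q = False.
In (¬d ∨ ¬h ∨ s) only ¬d is left, so d = False.
In (a ∨ d) only a is left, so a = True.
In (¬a ∨ ¬g ∨ s) only ¬g is left, so g = False.
Set u = True.
All clauses satisfied.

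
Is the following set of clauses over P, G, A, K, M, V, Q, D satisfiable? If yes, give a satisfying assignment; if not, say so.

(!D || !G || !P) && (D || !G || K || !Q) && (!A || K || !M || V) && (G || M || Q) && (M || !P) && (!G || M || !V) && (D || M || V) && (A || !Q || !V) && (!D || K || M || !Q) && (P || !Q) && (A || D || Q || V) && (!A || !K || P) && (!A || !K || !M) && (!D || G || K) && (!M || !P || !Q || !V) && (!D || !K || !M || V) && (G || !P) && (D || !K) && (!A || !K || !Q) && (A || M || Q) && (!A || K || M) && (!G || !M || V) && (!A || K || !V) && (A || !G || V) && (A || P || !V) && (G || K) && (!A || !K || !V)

Set P = True.
  then (M || !P) forces M = True.
  then (G || !P) forces G = True.
  then (!G || !M || V) forces V = True.
  then (!D || !G || !P) forces D = False.
  then (!M || !P || !Q || !V) forces Q = False.
  then (D || !K) forces K = False.
  then (!A || K || !V) forces A = False.
All clauses satisfied.

P = True; G = True; A = False; K = False; M = True; V = True; Q = False; D = False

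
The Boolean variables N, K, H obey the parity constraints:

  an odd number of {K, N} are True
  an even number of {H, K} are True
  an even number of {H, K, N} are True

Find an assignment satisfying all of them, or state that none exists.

N=F, K=T, H=T

{K, N}: 1 true → odd ✓
{H, K}: 2 true → even ✓
{H, K, N}: 2 true → even ✓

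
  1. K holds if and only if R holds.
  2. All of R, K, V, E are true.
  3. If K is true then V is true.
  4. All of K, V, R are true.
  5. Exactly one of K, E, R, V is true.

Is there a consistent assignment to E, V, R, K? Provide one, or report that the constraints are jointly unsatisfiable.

The formula is unsatisfiable.

Case E = True:
  (2) forces R = True.
  Constraint (5) is violated (E=T, R=T) — contradiction.
Case E = False:
  Constraint (2) is violated (E=F) — contradiction.
Both cases fail — unsatisfiable.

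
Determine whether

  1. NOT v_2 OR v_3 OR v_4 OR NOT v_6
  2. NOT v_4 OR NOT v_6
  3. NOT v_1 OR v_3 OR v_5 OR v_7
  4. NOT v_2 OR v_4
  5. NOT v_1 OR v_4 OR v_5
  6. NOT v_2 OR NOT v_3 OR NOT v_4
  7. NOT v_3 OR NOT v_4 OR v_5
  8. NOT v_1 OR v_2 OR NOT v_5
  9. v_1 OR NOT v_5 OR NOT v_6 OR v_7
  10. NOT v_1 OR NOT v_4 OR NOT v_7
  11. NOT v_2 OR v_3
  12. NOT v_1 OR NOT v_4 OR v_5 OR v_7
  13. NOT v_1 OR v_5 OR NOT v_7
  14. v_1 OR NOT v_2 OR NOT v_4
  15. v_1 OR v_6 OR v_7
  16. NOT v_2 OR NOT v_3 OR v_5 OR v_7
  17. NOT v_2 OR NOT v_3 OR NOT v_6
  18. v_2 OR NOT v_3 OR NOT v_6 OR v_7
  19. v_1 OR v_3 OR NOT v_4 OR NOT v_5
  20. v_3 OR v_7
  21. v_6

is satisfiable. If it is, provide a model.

Unit clause (v_6) forces v_6 = True.
In (NOT v_4 OR NOT v_6) only NOT v_4 is left, so v_4 = False.
In (NOT v_2 OR v_4) only NOT v_2 is left, so v_2 = False.
Try v_1 = True:
  (NOT v_1 OR v_4 OR v_5) forces v_5 = True.
  clause (NOT v_1 OR v_2 OR NOT v_5) is falsified — backtrack.
So v_1 = False.
Set v_3 = False.
  then (v_3 OR v_7) forces v_7 = True.
Set v_5 = True.
All clauses satisfied.

v_1 = False, v_2 = False, v_3 = False, v_4 = False, v_5 = True, v_6 = True, v_7 = True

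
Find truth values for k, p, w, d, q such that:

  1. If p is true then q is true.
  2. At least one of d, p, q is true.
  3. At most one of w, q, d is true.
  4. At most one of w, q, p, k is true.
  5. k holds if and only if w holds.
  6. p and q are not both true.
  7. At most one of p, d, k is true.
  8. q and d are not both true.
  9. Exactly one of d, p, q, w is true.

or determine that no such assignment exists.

k: False, p: False, w: False, d: False, q: True

  (1) p=F ⇒ q: vacuous ✓
  (2) {d, p, q}: 1 true — at least one ✓
  (3) {w, q, d}: 1 true — at most one ✓
  (4) {w, q, p, k}: 1 true — at most one ✓
  (5) k=F, w=F — same ✓
  (6) p=F, q=T — not both ✓
  (7) {p, d, k}: 0 true — at most one ✓
  (8) q=T, d=F — not both ✓
  (9) {d, p, q, w}: 1 true — exactly one ✓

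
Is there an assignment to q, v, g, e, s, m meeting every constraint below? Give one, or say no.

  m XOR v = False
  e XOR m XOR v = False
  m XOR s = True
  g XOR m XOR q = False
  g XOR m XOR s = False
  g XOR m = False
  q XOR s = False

q = False; v = True; g = True; e = False; s = False; m = True

m XOR v = T XOR T = False ✓
e XOR m XOR v = F XOR T XOR T = False ✓
m XOR s = T XOR F = True ✓
g XOR m XOR q = T XOR T XOR F = False ✓
g XOR m XOR s = T XOR T XOR F = False ✓
g XOR m = T XOR T = False ✓
q XOR s = F XOR F = False ✓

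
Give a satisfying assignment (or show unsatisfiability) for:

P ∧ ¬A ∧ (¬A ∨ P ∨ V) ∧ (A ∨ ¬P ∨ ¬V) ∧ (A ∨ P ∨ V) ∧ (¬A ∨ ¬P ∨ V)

P: True; A: False; V: False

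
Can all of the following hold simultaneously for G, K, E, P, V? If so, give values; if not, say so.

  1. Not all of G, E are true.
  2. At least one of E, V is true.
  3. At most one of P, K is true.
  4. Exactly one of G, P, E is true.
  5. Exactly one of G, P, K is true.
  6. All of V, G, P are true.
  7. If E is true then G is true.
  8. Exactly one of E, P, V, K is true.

No satisfying assignment exists.

Case P = True:
  (3) with P=T forces K = False.
  (4) with P=T forces G = False.
  Constraint (6) is violated (G=F) — contradiction.
Case P = False:
  Constraint (6) is violated (P=F) — contradiction.
Both cases fail — unsatisfiable.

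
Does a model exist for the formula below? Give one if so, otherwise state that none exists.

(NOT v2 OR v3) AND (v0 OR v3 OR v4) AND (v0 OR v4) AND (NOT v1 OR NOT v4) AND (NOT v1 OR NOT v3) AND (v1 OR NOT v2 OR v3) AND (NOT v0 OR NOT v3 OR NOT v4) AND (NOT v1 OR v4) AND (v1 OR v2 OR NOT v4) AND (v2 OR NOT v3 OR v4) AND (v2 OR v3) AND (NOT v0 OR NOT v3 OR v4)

v0: False, v1: False, v2: True, v3: True, v4: True

Set v0 = False.
  then (v0 OR v4) forces v4 = True.
  then (NOT v1 OR NOT v4) forces v1 = False.
  then (v1 OR v2 OR NOT v4) forces v2 = True.
  then (NOT v2 OR v3) forces v3 = True.
All clauses satisfied.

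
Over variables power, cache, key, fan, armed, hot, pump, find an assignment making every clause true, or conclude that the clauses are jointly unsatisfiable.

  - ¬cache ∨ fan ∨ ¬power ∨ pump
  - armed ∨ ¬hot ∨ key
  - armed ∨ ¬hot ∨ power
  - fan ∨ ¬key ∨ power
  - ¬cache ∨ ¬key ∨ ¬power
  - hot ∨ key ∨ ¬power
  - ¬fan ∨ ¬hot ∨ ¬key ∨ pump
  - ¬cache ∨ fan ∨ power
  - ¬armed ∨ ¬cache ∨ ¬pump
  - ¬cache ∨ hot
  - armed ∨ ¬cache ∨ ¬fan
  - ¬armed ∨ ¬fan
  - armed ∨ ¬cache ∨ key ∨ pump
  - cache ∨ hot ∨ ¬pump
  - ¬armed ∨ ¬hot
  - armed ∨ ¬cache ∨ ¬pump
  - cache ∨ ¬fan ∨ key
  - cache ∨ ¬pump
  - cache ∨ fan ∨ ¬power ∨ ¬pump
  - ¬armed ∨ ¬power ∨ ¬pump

Set power = True.
Try cache = True:
  (¬cache ∨ ¬key ∨ ¬power) forces key = False.
  (hot ∨ key ∨ ¬power) forces hot = True.
  (armed ∨ ¬hot ∨ key) forces armed = True.
  clause (¬armed ∨ ¬hot) is falsified — backtrack.
So cache = False.
  then (cache ∨ ¬pump) forces pump = False.
Set key = True.
Set fan = False.
Set armed = True.
  then (¬armed ∨ ¬hot) forces hot = False.
All clauses satisfied.

power = True; cache = False; key = True; fan = False; armed = True; hot = False; pump = False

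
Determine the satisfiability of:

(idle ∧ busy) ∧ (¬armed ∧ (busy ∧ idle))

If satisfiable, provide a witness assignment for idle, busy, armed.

idle = True, busy = True, armed = False

  idle ∧ busy = True
  ¬armed ∧ (busy ∧ idle) = True
    ¬armed = True
    busy ∧ idle = True
Both conjuncts True, so the formula holds.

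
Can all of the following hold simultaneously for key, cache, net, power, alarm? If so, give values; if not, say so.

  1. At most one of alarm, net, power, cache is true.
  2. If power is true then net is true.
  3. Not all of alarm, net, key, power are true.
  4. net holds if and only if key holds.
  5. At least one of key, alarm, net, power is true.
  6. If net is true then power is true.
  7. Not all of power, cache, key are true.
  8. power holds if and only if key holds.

key = False, cache = False, net = False, power = False, alarm = True

  (1) {alarm, net, power, cache}: 1 true — at most one ✓
  (2) power=F ⇒ net: vacuous ✓
  (3) {alarm, net, key, power}: 1/4 true — not all ✓
  (4) net=F, key=F — same ✓
  (5) {key, alarm, net, power}: 1 true — at least one ✓
  (6) net=F ⇒ power: vacuous ✓
  (7) {power, cache, key}: 0/3 true — not all ✓
  (8) power=F, key=F — same ✓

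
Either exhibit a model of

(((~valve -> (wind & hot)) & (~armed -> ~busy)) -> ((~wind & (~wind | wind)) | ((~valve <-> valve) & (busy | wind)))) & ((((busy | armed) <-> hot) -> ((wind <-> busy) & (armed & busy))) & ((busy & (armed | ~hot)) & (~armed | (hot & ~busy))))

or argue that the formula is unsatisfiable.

hot = False, wind = True, valve = True, armed = False, busy = True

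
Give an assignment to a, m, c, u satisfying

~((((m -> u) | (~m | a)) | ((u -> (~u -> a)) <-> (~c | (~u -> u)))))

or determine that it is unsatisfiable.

a=F; m=T; c=T; u=F

  ~((((m -> u) | (~m | a)) | ((u -> (~u -> a)) <-> (~c | (~u -> u))))) = True
    ((m -> u) | (~m | a)) | ((u -> (~u -> a)) <-> (~c | (~u -> u))) = False
      (m -> u) | (~m | a) = False
        m -> u = False
        ~m | a = False
          ~m = False
      (u -> (~u -> a)) <-> (~c | (~u -> u)) = False
        u -> (~u -> a) = True
          ~u -> a = False
            ~u = True
        ~c | (~u -> u) = False
          ~c = False
          ~u -> u = False
            ~u = True
The formula evaluates to True.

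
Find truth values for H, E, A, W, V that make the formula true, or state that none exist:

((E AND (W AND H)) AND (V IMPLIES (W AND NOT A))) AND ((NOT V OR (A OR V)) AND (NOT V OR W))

H = True, E = True, A = False, W = True, V = True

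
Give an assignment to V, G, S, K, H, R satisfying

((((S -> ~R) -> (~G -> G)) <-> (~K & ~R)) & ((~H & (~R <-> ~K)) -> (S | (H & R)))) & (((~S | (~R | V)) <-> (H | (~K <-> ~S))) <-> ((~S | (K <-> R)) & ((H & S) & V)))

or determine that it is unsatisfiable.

V = True, G = True, S = True, K = False, H = True, R = False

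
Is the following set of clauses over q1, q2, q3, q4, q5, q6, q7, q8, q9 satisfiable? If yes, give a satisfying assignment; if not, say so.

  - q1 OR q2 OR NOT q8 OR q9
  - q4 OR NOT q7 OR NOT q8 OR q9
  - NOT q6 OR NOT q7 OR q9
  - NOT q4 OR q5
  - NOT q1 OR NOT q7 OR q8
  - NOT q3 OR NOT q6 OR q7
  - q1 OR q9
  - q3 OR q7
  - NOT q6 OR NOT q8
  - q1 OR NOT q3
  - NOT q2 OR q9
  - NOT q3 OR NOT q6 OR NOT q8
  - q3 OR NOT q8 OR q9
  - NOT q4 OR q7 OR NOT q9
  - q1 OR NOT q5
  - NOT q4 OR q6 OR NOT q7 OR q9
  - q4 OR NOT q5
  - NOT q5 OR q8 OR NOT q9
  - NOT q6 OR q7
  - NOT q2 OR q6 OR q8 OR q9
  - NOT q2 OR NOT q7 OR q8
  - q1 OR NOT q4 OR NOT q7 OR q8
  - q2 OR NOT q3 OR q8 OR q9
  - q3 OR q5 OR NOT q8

Set q1 = True.
Set q2 = False.
Set q3 = True.
Set q4 = False.
  then (q4 OR NOT q5) forces q5 = False.
Try q6 = True:
  (NOT q3 OR NOT q6 OR q7) forces q7 = True.
  (NOT q6 OR NOT q7 OR q9) forces q9 = True.
  (NOT q1 OR NOT q7 OR q8) forces q8 = True.
  clause (NOT q6 OR NOT q8) is falsified — backtrack.
So q6 = False.
Set q7 = True.
  then (NOT q1 OR NOT q7 OR q8) forces q8 = True.
  then (q4 OR NOT q7 OR NOT q8 OR q9) forces q9 = True.
All clauses satisfied.

q1=T, q2=F, q3=T, q4=F, q5=F, q6=F, q7=T, q8=T, q9=T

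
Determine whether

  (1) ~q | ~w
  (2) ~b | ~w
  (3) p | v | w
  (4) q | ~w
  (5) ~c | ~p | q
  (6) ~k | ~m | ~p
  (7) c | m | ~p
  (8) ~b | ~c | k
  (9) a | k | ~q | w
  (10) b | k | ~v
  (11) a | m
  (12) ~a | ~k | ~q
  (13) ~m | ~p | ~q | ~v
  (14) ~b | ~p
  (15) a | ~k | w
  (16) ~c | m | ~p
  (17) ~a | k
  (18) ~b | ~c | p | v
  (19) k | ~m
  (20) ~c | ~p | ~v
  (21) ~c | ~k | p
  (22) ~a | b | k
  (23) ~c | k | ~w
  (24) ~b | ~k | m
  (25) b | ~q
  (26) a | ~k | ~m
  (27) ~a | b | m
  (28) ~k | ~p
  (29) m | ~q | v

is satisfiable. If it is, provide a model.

Set c = False.
Set v = True.
Set k = True.
  then (~k | ~p) forces p = False.
Set b = False.
  then (b | ~q) forces q = False.
  then (q | ~w) forces w = False.
  then (a | ~k | w) forces a = True.
  then (~a | b | m) forces m = True.
All clauses satisfied.

c = False; v = True; k = True; b = False; w = False; m = True; a = True; p = False; q = False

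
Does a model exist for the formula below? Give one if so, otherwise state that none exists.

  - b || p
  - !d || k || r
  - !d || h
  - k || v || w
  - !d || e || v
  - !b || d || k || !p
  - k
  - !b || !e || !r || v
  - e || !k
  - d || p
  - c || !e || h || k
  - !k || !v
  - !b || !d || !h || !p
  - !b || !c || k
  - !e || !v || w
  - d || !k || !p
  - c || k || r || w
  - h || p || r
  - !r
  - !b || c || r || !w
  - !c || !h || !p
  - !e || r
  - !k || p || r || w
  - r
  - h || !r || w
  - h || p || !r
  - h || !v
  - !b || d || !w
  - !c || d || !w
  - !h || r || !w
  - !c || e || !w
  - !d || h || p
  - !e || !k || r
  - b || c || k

UNSATISFIABLE

Case r = True:
  Clause (!r) is falsified — contradiction.
Case r = False:
  Clause (r) is falsified — contradiction.
Both cases fail, so the formula is unsatisfiable.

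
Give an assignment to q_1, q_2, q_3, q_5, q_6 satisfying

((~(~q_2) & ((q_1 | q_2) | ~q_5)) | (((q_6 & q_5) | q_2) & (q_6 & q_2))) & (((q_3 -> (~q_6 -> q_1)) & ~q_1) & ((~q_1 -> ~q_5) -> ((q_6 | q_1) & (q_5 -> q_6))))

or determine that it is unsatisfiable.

q_1=F, q_2=T, q_3=F, q_5=T, q_6=F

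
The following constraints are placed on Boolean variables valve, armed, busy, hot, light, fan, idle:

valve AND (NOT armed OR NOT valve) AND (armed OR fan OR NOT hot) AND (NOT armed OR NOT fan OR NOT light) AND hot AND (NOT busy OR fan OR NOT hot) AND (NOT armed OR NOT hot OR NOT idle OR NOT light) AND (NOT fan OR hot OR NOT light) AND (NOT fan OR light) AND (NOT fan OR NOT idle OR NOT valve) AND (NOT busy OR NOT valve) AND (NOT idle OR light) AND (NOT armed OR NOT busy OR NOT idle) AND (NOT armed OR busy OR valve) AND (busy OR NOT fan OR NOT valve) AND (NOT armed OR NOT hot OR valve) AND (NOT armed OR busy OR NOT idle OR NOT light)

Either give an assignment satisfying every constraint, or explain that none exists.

Case busy = True:
  (valve) forces valve = True.
  Clause (NOT busy OR NOT valve) is falsified — contradiction.
Case busy = False:
  (valve) forces valve = True.
  (NOT armed OR NOT valve) forces armed = False.
  (hot) forces hot = True.
  (armed OR fan OR NOT hot) forces fan = True.
  Clause (busy OR NOT fan OR NOT valve) is falsified — contradiction.
Both cases fail, so the formula is unsatisfiable.

UNSATISFIABLE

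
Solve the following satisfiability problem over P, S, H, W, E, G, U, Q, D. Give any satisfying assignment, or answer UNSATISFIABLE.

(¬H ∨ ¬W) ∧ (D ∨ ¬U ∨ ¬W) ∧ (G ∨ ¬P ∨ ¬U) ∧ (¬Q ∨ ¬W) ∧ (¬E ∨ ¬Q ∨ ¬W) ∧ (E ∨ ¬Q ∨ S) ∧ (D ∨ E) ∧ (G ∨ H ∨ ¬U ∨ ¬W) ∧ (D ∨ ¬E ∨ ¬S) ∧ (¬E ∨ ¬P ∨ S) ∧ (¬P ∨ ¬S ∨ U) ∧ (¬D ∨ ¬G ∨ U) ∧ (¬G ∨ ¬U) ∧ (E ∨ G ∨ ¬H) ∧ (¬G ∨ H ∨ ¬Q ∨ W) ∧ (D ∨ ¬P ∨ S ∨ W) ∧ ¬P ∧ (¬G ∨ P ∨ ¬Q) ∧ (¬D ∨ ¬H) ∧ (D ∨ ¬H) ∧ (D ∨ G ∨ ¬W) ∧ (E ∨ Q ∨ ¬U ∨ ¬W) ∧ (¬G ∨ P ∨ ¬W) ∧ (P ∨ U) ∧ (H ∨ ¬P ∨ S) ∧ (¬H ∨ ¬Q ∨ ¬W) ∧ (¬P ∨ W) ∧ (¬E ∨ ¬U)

P = False, S = True, H = False, W = False, E = False, G = False, U = True, Q = False, D = True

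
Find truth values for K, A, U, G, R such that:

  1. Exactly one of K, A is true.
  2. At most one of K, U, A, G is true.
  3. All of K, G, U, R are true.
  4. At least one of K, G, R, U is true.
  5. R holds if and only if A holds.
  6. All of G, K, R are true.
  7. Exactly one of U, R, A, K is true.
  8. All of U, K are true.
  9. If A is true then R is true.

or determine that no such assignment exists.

Case R = True:
  (3) forces K = True.
  Constraint (7) is violated (R=T, K=T) — contradiction.
Case R = False:
  Constraint (3) is violated (R=F) — contradiction.
Both cases fail — unsatisfiable.

Unsatisfiable — no assignment works.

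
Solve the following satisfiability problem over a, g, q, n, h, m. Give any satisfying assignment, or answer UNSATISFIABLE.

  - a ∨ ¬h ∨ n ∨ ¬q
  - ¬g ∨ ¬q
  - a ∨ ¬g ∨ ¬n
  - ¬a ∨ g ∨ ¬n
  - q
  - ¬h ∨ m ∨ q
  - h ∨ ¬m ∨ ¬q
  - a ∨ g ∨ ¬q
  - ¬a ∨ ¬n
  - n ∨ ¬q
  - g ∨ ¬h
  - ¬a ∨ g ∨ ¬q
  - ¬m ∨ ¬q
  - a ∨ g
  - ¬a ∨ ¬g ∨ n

Unsatisfiable — no assignment works.

Case q = True:
  (¬g ∨ ¬q) forces g = False.
  (a ∨ g ∨ ¬q) forces a = True.
  Clause (¬a ∨ g ∨ ¬q) is falsified — contradiction.
Case q = False:
  Clause (q) is falsified — contradiction.
Both cases fail, so the formula is unsatisfiable.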